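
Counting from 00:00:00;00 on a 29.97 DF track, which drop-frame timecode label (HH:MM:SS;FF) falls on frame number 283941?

02:37:54;05

Each 10-minute DF block holds 10 × 60 × 30 − 9 × 2 = 17982 frames. 283941 ÷ 17982 → 15 full blocks, remainder 14211.
Within the partial block the first minute is 1800 frames and each further minute 1798, so 7 further minute boundaries passed. Total skipped labels = 18 × 15 + 2 × 7 = 284.
Non-drop label index = 283941 + 284 = 284225; at 30 labels/s that is 02:37:54:05, i.e. DF 02:37:54;05.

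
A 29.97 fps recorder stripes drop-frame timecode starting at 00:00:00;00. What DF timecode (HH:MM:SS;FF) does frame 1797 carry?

Ten DF minutes hold 17982 frames, so frame 1797 lies in block 0 (frames 0–17981) with 1797 frames into that block.
The block's first minute is 1800 frames and the rest 1798 each; 1797 frames reaches minute 0, so 0 × 18 + 0 × 2 = 0 labels have been skipped so far.
Adding those back, label number 1797 + 0 = 1797 at 30 labels/s is 59 s + 27 f = 0 h 0 min 59 s frame 27, i.e. 00:00:59;27.

00:00:59;27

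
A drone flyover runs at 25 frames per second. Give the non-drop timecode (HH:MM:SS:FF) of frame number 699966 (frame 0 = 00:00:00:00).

07:46:38:16

699966 ÷ 25 = 27998 full seconds, remainder 16 frames.
27998 s = 7 h 46 min 38 s.
Timecode: 07:46:38:16.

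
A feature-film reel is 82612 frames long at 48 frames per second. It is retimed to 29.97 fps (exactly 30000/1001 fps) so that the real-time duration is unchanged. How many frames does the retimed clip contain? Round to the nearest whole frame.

Frames at target rate = 82612 × (30000/1001) / (48) = 51632500/1001 ≈ 51580.919.
Nearest whole frame: 51581.

51581 frames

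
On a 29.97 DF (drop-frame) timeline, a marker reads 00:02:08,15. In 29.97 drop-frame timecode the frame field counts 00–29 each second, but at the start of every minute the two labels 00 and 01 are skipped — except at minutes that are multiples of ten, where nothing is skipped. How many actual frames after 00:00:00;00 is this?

3851

Complete 10-minute blocks: 0, each 17982 frames → 0.
Remaining 2 whole minutes in the current block: 1800 + 1 × 1798 = 3598 frames.
Within the current minute: 8 × 30 + 15 − 2 = 253 (labels ;00/;01 skipped at this minute). Total = 0 + 3598 + 253 = 3851.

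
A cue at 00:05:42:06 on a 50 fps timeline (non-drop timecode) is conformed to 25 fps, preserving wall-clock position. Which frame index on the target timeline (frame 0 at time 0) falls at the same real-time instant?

frame 8553

Source frame index: (0×3600 + 5×60 + 42) × 50 + 6 = 17106.
Real time: 17106 / (50) = 8553/25 s.
Target frame: (8553/25) × (25) = 8553.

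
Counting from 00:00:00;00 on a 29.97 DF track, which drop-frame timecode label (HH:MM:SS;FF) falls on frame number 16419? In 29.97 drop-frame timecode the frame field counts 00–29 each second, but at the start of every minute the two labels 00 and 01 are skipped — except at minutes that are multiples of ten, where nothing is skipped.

Ten DF minutes hold 17982 frames, so frame 16419 lies in block 0 (frames 0–17981) with 16419 frames into that block.
The block's first minute is 1800 frames and the rest 1798 each; 16419 frames reaches minute 9, so 0 × 18 + 9 × 2 = 18 labels have been skipped so far.
Adding those back, label number 16419 + 18 = 16437 at 30 labels/s is 547 s + 27 f = 0 h 9 min 7 s frame 27, i.e. 00:09:07;27.

00:09:07;27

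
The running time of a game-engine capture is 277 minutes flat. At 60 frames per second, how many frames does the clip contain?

997200 frames

277 min = 16620 s.
Frames = 16620 × 60 = 997200.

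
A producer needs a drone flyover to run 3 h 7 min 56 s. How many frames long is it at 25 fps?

281900 frames

3 h 7 min 56 s = 11276 s.
Frames = 11276 × 25 = 281900.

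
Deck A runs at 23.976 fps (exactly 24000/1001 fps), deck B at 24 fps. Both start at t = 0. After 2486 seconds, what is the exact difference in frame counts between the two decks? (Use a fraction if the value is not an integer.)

A emits 24000/1001 × 2486 = 5424000/91 frames; B emits 24 × 2486 = 59664.
Difference = 5424/91 frames (≈ 59.6044); B is ahead of A.

5424/91 frames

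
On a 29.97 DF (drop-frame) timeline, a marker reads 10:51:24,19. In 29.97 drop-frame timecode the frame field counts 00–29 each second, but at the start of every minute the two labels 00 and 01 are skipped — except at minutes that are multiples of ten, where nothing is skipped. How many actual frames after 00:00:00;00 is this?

As if non-drop at 30 labels/s: (10 × 3600 + 51 × 60 + 24) × 30 + 19 = 1172539.
Minute boundaries passed: 651; those not divisible by 10: 651 − 65 = 586; dropped labels = 2 × 586 = 1172.
Actual frame index = 1172539 − 1172 = 1171367.

1171367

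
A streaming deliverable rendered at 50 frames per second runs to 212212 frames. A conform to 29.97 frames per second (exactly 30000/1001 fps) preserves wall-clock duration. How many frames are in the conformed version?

127200 frames

Target frames = source frames × (target rate / source rate) = 212212 × (30000/1001)/(50) = 212212 × 600/1001 = 127200.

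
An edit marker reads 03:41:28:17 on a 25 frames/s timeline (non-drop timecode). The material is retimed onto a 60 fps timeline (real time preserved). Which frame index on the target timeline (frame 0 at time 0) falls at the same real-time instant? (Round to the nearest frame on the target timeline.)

Source frame index: (3×3600 + 41×60 + 28) × 25 + 17 = 332217.
Real time: 332217 / (25) = 332217/25 s.
Target frame: (332217/25) × (60) = 3986604/5 ≈ 797320.800 → 797321.

frame 797321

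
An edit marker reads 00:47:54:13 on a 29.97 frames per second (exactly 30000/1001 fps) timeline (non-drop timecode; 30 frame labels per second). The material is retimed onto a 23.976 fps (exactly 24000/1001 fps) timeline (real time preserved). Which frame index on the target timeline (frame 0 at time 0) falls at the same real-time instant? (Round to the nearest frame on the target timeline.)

frame 68986

Source frame index: (0×3600 + 47×60 + 54) × 30 + 13 = 86233.
Real time: 86233 / (30000/1001) = 86319233/30000 s.
Target frame: (86319233/30000) × (24000/1001) = 344932/5 ≈ 68986.400 → 68986.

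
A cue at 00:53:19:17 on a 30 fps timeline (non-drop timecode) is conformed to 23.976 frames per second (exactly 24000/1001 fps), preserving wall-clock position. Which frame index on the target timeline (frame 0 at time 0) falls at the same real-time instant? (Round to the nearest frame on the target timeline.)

frame 76713

Source frame index: (0×3600 + 53×60 + 19) × 30 + 17 = 95987.
Real time: 95987 / (30) = 95987/30 s.
Target frame: (95987/30) × (24000/1001) = 76789600/1001 ≈ 76712.887 → 76713.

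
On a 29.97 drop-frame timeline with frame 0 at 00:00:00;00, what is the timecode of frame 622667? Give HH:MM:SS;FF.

05:46:16;11

Each 10-minute DF block holds 10 × 60 × 30 − 9 × 2 = 17982 frames. 622667 ÷ 17982 → 34 full blocks, remainder 11279.
Within the partial block the first minute is 1800 frames and each further minute 1798, so 6 further minute boundaries passed. Total skipped labels = 18 × 34 + 2 × 6 = 624.
Non-drop label index = 622667 + 624 = 623291; at 30 labels/s that is 05:46:16:11, i.e. DF 05:46:16;11.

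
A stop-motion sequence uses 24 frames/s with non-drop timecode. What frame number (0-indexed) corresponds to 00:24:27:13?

Total seconds to the label: (0 × 3600 + 24 × 60 + 27) = 1467.
Frame index = 1467 × 24 + 13 = 35221.

35221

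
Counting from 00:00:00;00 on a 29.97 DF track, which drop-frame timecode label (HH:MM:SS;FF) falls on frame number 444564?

Each 10-minute DF block holds 10 × 60 × 30 − 9 × 2 = 17982 frames. 444564 ÷ 17982 → 24 full blocks, remainder 12996.
Within the partial block the first minute is 1800 frames and each further minute 1798, so 7 further minute boundaries passed. Total skipped labels = 18 × 24 + 2 × 7 = 446.
Non-drop label index = 444564 + 446 = 445010; at 30 labels/s that is 04:07:13:20, i.e. DF 04:07:13;20.

04:07:13;20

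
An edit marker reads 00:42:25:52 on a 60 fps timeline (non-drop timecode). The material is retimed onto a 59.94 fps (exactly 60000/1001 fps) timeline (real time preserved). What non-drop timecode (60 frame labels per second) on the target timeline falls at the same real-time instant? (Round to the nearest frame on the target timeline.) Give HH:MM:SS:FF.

00:42:23:19

Source frame index: (0×3600 + 42×60 + 25) × 60 + 52 = 152752.
Real time: 152752 / (60) = 38188/15 s.
Target frame: (38188/15) × (60000/1001) = 152752000/1001 ≈ 152599.401 → 152599.
At 60 labels/s: frame 152599 → 00:42:23:19.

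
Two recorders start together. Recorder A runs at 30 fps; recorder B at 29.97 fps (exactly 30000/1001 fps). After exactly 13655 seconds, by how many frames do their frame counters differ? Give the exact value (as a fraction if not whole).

A emits 30 × 13655 = 409650 frames; B emits 30000/1001 × 13655 = 409650000/1001.
Difference = 409650/1001 frames (≈ 409.2408); B is behind A.

409650/1001 frames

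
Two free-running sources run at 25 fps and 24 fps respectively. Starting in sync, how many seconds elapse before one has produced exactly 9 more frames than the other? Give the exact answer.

9 seconds

The gap grows by |24 − 25| = 1 frame per second.
Time for a 9-frame gap: 9 ÷ (1) = 9 s.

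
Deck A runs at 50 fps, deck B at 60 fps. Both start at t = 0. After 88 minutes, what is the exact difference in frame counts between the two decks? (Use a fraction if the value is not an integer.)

88 min = 5280 s.
A emits 50 × 5280 = 264000 frames; B emits 60 × 5280 = 316800.
Difference = 52800 frames; B is ahead of A.

52800 frames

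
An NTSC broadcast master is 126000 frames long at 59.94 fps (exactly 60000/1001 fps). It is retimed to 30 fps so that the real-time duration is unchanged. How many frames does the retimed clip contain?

63063 frames

Target frames = source frames × (target rate / source rate) = 126000 × (30)/(60000/1001) = 126000 × 1001/2000 = 63063.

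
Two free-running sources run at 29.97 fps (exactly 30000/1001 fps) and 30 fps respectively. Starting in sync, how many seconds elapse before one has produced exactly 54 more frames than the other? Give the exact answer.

1801.8 seconds

The gap grows by |30 − 30000/1001| = 30/1001 frames per second.
Time for a 54-frame gap: 54 ÷ (30/1001) = 1801.8 s.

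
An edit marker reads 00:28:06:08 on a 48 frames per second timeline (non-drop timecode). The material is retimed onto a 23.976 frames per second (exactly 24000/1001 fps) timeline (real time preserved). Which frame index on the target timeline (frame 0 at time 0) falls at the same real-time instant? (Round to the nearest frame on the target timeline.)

frame 40428

Source frame index: (0×3600 + 28×60 + 6) × 48 + 8 = 80936.
Real time: 80936 / (48) = 10117/6 s.
Target frame: (10117/6) × (24000/1001) = 40468000/1001 ≈ 40427.572 → 40428.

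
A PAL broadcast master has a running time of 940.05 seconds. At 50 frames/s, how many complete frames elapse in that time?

47002 frames

Frames = 940.05 × 50 = 94005/2 ≈ 47002.5000.
Complete frames: 47002.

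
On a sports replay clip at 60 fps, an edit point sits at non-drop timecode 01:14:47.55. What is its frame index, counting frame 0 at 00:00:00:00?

Total seconds to the label: (1 × 3600 + 14 × 60 + 47) = 4487.
Frame index = 4487 × 60 + 55 = 269275.

frame 269275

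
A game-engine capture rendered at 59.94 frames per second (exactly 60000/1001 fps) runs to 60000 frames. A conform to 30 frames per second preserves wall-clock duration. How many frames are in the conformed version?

Target frames = source frames × (target rate / source rate) = 60000 × (30)/(60000/1001) = 60000 × 1001/2000 = 30030.

30030 frames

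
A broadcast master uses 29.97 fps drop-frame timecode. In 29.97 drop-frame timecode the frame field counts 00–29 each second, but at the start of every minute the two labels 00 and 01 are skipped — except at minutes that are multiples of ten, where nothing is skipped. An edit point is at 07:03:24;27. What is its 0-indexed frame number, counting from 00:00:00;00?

761385

Complete 10-minute blocks: 42, each 17982 frames → 755244.
Remaining 3 whole minutes in the current block: 1800 + 2 × 1798 = 5396 frames.
Within the current minute: 24 × 30 + 27 − 2 = 745 (labels ;00/;01 skipped at this minute). Total = 755244 + 5396 + 745 = 761385.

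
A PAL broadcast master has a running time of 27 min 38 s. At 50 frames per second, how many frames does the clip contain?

27 min 38 s = 1658 s.
Frames = 1658 × 50 = 82900.

82900 frames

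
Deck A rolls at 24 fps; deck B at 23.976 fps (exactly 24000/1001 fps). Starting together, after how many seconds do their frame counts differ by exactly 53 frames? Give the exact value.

The gap grows by |24000/1001 − 24| = 24/1001 frames per second.
Time for a 53-frame gap: 53 ÷ (24/1001) = 53053/24 s.

53053/24 seconds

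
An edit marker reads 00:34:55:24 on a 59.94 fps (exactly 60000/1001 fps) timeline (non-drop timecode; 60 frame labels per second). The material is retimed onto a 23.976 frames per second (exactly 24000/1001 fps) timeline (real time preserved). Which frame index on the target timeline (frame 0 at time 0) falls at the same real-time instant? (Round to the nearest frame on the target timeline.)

frame 50290

Source frame index: (0×3600 + 34×60 + 55) × 60 + 24 = 125724.
Real time: 125724 / (60000/1001) = 10487477/5000 s.
Target frame: (10487477/5000) × (24000/1001) = 251448/5 ≈ 50289.600 → 50290.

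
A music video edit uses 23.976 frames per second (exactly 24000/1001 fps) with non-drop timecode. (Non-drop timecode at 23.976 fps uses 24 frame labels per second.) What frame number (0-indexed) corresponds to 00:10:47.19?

frame 15547

Total seconds to the label: (0 × 3600 + 10 × 60 + 47) = 647.
Frame index = 647 × 24 + 19 = 15547.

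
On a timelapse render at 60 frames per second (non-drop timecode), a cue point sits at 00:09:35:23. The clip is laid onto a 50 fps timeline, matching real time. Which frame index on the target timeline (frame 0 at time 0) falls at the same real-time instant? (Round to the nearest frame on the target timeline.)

frame 28769

Source frame index: (0×3600 + 9×60 + 35) × 60 + 23 = 34523.
Real time: 34523 / (60) = 34523/60 s.
Target frame: (34523/60) × (50) = 172615/6 ≈ 28769.167 → 28769.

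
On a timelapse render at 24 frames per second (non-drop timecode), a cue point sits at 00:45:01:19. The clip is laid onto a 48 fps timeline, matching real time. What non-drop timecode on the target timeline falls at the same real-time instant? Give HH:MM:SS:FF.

00:45:01:38

Source frame index: (0×3600 + 45×60 + 1) × 24 + 19 = 64843.
Real time: 64843 / (24) = 64843/24 s.
Target frame: (64843/24) × (48) = 129686.
At 48 labels/s: frame 129686 → 00:45:01:38.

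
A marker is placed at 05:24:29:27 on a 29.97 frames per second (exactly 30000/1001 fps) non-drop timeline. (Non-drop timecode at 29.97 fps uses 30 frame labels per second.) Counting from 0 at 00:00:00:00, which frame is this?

584097

Total seconds to the label: (5 × 3600 + 24 × 60 + 29) = 19469.
Frame index = 19469 × 30 + 27 = 584097.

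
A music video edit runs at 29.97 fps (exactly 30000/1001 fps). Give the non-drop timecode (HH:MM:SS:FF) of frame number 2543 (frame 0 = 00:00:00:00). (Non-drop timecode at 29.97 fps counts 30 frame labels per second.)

2543 ÷ 30 = 84 full seconds, remainder 23 frames.
84 s = 0 h 1 min 24 s.
Timecode: 00:01:24:23.

00:01:24:23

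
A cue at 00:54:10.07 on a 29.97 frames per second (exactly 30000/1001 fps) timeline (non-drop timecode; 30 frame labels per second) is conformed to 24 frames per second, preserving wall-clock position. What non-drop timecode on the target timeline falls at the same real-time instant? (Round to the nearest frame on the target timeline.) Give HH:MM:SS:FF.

Source frame index: (0×3600 + 54×60 + 10) × 30 + 7 = 97507.
Real time: 97507 / (30000/1001) = 97604507/30000 s.
Target frame: (97604507/30000) × (24) = 97604507/1250 ≈ 78083.606 → 78084.
At 24 labels/s: frame 78084 → 00:54:13:12.

00:54:13:12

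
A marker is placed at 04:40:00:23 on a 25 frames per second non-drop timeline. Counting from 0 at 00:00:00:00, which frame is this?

Total seconds to the label: (4 × 3600 + 40 × 60 + 0) = 16800.
Frame index = 16800 × 25 + 23 = 420023.

frame 420023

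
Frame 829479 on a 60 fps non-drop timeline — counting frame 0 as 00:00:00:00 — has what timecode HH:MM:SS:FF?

829479 ÷ 60 = 13824 full seconds, remainder 39 frames.
13824 s = 3 h 50 min 24 s.
Timecode: 03:50:24:39.

03:50:24:39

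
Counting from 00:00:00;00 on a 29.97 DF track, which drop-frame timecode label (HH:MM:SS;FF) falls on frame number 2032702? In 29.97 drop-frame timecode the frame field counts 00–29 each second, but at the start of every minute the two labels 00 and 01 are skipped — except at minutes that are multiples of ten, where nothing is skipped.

18:50:24;16

Ten DF minutes hold 17982 frames, so frame 2032702 lies in block 113 (frames 2031966–2049947) with 736 frames into that block.
The block's first minute is 1800 frames and the rest 1798 each; 736 frames reaches minute 0, so 113 × 18 + 0 × 2 = 2034 labels have been skipped so far.
Adding those back, label number 2032702 + 2034 = 2034736 at 30 labels/s is 67824 s + 16 f = 18 h 50 min 24 s frame 16, i.e. 18:50:24;16.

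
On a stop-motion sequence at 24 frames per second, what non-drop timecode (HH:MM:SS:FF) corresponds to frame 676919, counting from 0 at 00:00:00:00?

07:50:04:23

676919 ÷ 24 = 28204 full seconds, remainder 23 frames.
28204 s = 7 h 50 min 4 s.
Timecode: 07:50:04:23.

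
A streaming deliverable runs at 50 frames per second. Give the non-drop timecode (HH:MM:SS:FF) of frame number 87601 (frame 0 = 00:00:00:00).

00:29:12:01

87601 ÷ 50 = 1752 full seconds, remainder 1 frame.
1752 s = 0 h 29 min 12 s.
Timecode: 00:29:12:01.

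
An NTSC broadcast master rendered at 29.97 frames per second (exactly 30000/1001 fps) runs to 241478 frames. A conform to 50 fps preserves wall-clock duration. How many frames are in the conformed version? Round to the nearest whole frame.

402866 frames

Frames at target rate = 241478 × (50) / (30000/1001) = 120859739/300 ≈ 402865.797.
Nearest whole frame: 402866.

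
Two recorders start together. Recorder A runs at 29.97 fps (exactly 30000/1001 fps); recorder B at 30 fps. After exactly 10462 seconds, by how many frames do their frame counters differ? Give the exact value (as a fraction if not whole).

313860/1001 frames

A emits 30000/1001 × 10462 = 313860000/1001 frames; B emits 30 × 10462 = 313860.
Difference = 313860/1001 frames (≈ 313.5465); B is ahead of A.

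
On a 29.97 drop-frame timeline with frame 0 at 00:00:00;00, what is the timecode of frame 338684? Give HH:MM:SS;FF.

03:08:20;24

Each 10-minute DF block holds 10 × 60 × 30 − 9 × 2 = 17982 frames. 338684 ÷ 17982 → 18 full blocks, remainder 15008.
Within the partial block the first minute is 1800 frames and each further minute 1798, so 8 further minute boundaries passed. Total skipped labels = 18 × 18 + 2 × 8 = 340.
Non-drop label index = 338684 + 340 = 339024; at 30 labels/s that is 03:08:20:24, i.e. DF 03:08:20;24.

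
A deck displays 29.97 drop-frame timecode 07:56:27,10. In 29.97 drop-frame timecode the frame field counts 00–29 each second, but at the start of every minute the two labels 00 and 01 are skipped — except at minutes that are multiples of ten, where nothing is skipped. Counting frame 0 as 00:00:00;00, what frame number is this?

856762

Complete 10-minute blocks: 47, each 17982 frames → 845154.
Remaining 6 whole minutes in the current block: 1800 + 5 × 1798 = 10790 frames.
Within the current minute: 27 × 30 + 10 − 2 = 818 (labels ;00/;01 skipped at this minute). Total = 845154 + 10790 + 818 = 856762.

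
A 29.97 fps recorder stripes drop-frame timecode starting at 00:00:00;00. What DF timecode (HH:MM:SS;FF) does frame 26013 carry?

00:14:27;29

Ten DF minutes hold 17982 frames, so frame 26013 lies in block 1 (frames 17982–35963) with 8031 frames into that block.
The block's first minute is 1800 frames and the rest 1798 each; 8031 frames reaches minute 4, so 1 × 18 + 4 × 2 = 26 labels have been skipped so far.
Adding those back, label number 26013 + 26 = 26039 at 30 labels/s is 867 s + 29 f = 0 h 14 min 27 s frame 29, i.e. 00:14:27;29.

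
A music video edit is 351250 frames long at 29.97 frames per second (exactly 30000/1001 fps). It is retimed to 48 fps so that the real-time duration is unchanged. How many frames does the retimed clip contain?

Target frames = source frames × (target rate / source rate) = 351250 × (48)/(30000/1001) = 351250 × 1001/625 = 562562.

562562 frames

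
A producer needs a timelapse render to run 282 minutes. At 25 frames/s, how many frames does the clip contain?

282 min = 16920 s.
Frames = 16920 × 25 = 423000.

423000 frames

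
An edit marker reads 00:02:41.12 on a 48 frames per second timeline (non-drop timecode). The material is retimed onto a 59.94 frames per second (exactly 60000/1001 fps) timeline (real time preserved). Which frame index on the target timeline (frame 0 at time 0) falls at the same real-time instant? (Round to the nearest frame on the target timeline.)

Source frame index: (0×3600 + 2×60 + 41) × 48 + 12 = 7740.
Real time: 7740 / (48) = 645/4 s.
Target frame: (645/4) × (60000/1001) = 9675000/1001 ≈ 9665.335 → 9665.

frame 9665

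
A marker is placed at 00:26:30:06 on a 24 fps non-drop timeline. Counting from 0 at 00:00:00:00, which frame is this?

Total seconds to the label: (0 × 3600 + 26 × 60 + 30) = 1590.
Frame index = 1590 × 24 + 6 = 38166.

38166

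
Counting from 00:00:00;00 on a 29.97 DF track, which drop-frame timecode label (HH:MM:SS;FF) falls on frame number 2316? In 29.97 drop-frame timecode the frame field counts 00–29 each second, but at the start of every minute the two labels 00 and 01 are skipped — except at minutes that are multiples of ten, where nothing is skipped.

00:01:17;08

Each 10-minute DF block holds 10 × 60 × 30 − 9 × 2 = 17982 frames. 2316 ÷ 17982 → 0 full blocks, remainder 2316.
Within the partial block the first minute is 1800 frames and each further minute 1798, so 1 further minute boundary passed. Total skipped labels = 18 × 0 + 2 × 1 = 2.
Non-drop label index = 2316 + 2 = 2318; at 30 labels/s that is 00:01:17:08, i.e. DF 00:01:17;08.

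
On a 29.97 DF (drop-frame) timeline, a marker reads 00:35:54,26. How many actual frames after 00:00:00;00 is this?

Complete 10-minute blocks: 3, each 17982 frames → 53946.
Remaining 5 whole minutes in the current block: 1800 + 4 × 1798 = 8992 frames.
Within the current minute: 54 × 30 + 26 − 2 = 1644 (labels ;00/;01 skipped at this minute). Total = 53946 + 8992 + 1644 = 64582.

64582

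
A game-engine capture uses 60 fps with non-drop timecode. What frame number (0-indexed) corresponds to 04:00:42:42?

frame 866562

Total seconds to the label: (4 × 3600 + 0 × 60 + 42) = 14442.
Frame index = 14442 × 60 + 42 = 866562.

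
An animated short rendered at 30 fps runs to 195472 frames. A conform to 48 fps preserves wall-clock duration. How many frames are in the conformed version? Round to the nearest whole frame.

312755 frames

Frames at target rate = 195472 × (48) / (30) = 1563776/5 ≈ 312755.200.
Nearest whole frame: 312755.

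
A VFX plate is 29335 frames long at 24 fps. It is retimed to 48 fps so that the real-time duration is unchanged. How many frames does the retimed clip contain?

58670 frames

Target frames = source frames × (target rate / source rate) = 29335 × (48)/(24) = 29335 × 2 = 58670.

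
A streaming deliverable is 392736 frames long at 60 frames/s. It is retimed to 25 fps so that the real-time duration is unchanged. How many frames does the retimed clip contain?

Target frames = source frames × (target rate / source rate) = 392736 × (25)/(60) = 392736 × 5/12 = 163640.

163640 frames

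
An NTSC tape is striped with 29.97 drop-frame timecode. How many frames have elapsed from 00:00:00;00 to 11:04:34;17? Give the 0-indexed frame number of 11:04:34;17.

1195041

As if non-drop at 30 labels/s: (11 × 3600 + 4 × 60 + 34) × 30 + 17 = 1196237.
Minute boundaries passed: 664; those not divisible by 10: 664 − 66 = 598; dropped labels = 2 × 598 = 1196.
Actual frame index = 1196237 − 1196 = 1195041.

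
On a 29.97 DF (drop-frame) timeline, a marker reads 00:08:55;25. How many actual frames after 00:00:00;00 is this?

Complete 10-minute blocks: 0, each 17982 frames → 0.
Remaining 8 whole minutes in the current block: 1800 + 7 × 1798 = 14386 frames.
Within the current minute: 55 × 30 + 25 − 2 = 1673 (labels ;00/;01 skipped at this minute). Total = 0 + 14386 + 1673 = 16059.

16059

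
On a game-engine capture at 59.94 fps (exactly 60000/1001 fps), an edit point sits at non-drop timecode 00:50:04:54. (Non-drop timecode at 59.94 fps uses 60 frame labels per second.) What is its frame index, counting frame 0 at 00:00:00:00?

Total seconds to the label: (0 × 3600 + 50 × 60 + 4) = 3004.
Frame index = 3004 × 60 + 54 = 180294.

180294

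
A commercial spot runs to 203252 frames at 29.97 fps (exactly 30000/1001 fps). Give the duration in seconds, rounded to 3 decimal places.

6781.842 seconds

Running time = 203252 × 1001/30000 = 50863813/7500 s ≈ 6781.842 s.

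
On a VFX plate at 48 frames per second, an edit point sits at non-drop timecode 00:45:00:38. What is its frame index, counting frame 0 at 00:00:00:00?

frame 129638

Total seconds to the label: (0 × 3600 + 45 × 60 + 0) = 2700.
Frame index = 2700 × 48 + 38 = 129638.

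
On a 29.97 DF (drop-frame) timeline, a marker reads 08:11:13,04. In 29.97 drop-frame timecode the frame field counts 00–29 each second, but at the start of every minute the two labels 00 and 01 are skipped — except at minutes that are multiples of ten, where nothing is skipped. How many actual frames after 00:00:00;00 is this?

883310

Complete 10-minute blocks: 49, each 17982 frames → 881118.
Remaining 1 whole minute in the current block: 1800 + 0 × 1798 = 1800 frames.
Within the current minute: 13 × 30 + 4 − 2 = 392 (labels ;00/;01 skipped at this minute). Total = 881118 + 1800 + 392 = 883310.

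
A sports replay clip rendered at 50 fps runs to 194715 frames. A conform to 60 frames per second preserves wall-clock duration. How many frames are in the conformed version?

Target frames = source frames × (target rate / source rate) = 194715 × (60)/(50) = 194715 × 6/5 = 233658.

233658 frames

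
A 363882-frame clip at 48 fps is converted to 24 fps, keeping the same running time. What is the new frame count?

Target frames = source frames × (target rate / source rate) = 363882 × (24)/(48) = 363882 × 1/2 = 181941.

181941 frames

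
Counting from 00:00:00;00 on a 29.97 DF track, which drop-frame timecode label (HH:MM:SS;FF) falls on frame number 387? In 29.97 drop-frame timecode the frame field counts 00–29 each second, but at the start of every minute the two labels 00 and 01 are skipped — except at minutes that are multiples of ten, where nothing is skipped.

Ten DF minutes hold 17982 frames, so frame 387 lies in block 0 (frames 0–17981) with 387 frames into that block.
The block's first minute is 1800 frames and the rest 1798 each; 387 frames reaches minute 0, so 0 × 18 + 0 × 2 = 0 labels have been skipped so far.
Adding those back, label number 387 + 0 = 387 at 30 labels/s is 12 s + 27 f = 0 h 0 min 12 s frame 27, i.e. 00:00:12;27.

00:00:12;27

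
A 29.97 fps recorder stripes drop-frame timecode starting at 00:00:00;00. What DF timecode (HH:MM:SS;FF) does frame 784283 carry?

07:16:08;29

Ten DF minutes hold 17982 frames, so frame 784283 lies in block 43 (frames 773226–791207) with 11057 frames into that block.
The block's first minute is 1800 frames and the rest 1798 each; 11057 frames reaches minute 6, so 43 × 18 + 6 × 2 = 786 labels have been skipped so far.
Adding those back, label number 784283 + 786 = 785069 at 30 labels/s is 26168 s + 29 f = 7 h 16 min 8 s frame 29, i.e. 07:16:08;29.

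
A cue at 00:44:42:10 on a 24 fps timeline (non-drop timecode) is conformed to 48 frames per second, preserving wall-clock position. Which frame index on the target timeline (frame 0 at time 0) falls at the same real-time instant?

frame 128756

Source frame index: (0×3600 + 44×60 + 42) × 24 + 10 = 64378.
Real time: 64378 / (24) = 32189/12 s.
Target frame: (32189/12) × (48) = 128756.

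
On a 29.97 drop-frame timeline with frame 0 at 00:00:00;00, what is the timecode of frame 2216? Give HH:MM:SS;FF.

00:01:13;28

Each 10-minute DF block holds 10 × 60 × 30 − 9 × 2 = 17982 frames. 2216 ÷ 17982 → 0 full blocks, remainder 2216.
Within the partial block the first minute is 1800 frames and each further minute 1798, so 1 further minute boundary passed. Total skipped labels = 18 × 0 + 2 × 1 = 2.
Non-drop label index = 2216 + 2 = 2218; at 30 labels/s that is 00:01:13:28, i.e. DF 00:01:13;28.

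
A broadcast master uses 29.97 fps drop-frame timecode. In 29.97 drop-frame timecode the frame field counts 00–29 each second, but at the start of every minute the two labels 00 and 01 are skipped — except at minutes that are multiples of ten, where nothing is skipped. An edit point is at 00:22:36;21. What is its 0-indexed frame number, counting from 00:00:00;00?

40661

As if non-drop at 30 labels/s: (0 × 3600 + 22 × 60 + 36) × 30 + 21 = 40701.
Minute boundaries passed: 22; those not divisible by 10: 22 − 2 = 20; dropped labels = 2 × 20 = 40.
Actual frame index = 40701 − 40 = 40661.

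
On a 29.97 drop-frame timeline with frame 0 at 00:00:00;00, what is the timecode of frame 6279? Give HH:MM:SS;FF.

Each 10-minute DF block holds 10 × 60 × 30 − 9 × 2 = 17982 frames. 6279 ÷ 17982 → 0 full blocks, remainder 6279.
Within the partial block the first minute is 1800 frames and each further minute 1798, so 3 further minute boundaries passed. Total skipped labels = 18 × 0 + 2 × 3 = 6.
Non-drop label index = 6279 + 6 = 6285; at 30 labels/s that is 00:03:29:15, i.e. DF 00:03:29;15.

00:03:29;15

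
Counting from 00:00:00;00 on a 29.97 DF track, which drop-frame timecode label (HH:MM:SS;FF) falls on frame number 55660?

00:30:57;04

Ten DF minutes hold 17982 frames, so frame 55660 lies in block 3 (frames 53946–71927) with 1714 frames into that block.
The block's first minute is 1800 frames and the rest 1798 each; 1714 frames reaches minute 0, so 3 × 18 + 0 × 2 = 54 labels have been skipped so far.
Adding those back, label number 55660 + 54 = 55714 at 30 labels/s is 1857 s + 4 f = 0 h 30 min 57 s frame 4, i.e. 00:30:57;04.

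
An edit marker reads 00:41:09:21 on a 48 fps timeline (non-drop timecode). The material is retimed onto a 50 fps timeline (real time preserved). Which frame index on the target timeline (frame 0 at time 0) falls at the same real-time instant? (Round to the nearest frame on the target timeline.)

frame 123472

Source frame index: (0×3600 + 41×60 + 9) × 48 + 21 = 118533.
Real time: 118533 / (48) = 39511/16 s.
Target frame: (39511/16) × (50) = 987775/8 ≈ 123471.875 → 123472.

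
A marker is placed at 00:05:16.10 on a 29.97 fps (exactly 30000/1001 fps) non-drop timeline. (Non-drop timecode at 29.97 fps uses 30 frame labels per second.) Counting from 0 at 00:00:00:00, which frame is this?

9490

Total seconds to the label: (0 × 3600 + 5 × 60 + 16) = 316.
Frame index = 316 × 30 + 10 = 9490.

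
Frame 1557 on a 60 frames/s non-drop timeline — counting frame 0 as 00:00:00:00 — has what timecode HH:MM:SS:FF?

1557 ÷ 60 = 25 full seconds, remainder 57 frames.
25 s = 0 h 0 min 25 s.
Timecode: 00:00:25:57.

00:00:25:57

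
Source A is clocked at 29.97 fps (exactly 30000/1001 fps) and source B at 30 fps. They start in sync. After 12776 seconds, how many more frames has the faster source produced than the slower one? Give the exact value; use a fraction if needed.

383280/1001 frames

A emits 30000/1001 × 12776 = 383280000/1001 frames; B emits 30 × 12776 = 383280.
Difference = 383280/1001 frames (≈ 382.8971); B is ahead of A.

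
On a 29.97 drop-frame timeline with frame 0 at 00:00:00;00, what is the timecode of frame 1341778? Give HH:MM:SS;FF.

12:26:10;22

Each 10-minute DF block holds 10 × 60 × 30 − 9 × 2 = 17982 frames. 1341778 ÷ 17982 → 74 full blocks, remainder 11110.
Within the partial block the first minute is 1800 frames and each further minute 1798, so 6 further minute boundaries passed. Total skipped labels = 18 × 74 + 2 × 6 = 1344.
Non-drop label index = 1341778 + 1344 = 1343122; at 30 labels/s that is 12:26:10:22, i.e. DF 12:26:10;22.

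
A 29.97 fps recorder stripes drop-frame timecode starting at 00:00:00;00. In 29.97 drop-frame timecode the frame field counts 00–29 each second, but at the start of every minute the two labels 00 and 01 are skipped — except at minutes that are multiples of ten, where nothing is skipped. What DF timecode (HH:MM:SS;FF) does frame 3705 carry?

Ten DF minutes hold 17982 frames, so frame 3705 lies in block 0 (frames 0–17981) with 3705 frames into that block.
The block's first minute is 1800 frames and the rest 1798 each; 3705 frames reaches minute 2, so 0 × 18 + 2 × 2 = 4 labels have been skipped so far.
Adding those back, label number 3705 + 4 = 3709 at 30 labels/s is 123 s + 19 f = 0 h 2 min 3 s frame 19, i.e. 00:02:03;19.

00:02:03;19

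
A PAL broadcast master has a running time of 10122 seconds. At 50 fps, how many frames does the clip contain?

506100 frames

Frames = 10122 × 50 = 506100.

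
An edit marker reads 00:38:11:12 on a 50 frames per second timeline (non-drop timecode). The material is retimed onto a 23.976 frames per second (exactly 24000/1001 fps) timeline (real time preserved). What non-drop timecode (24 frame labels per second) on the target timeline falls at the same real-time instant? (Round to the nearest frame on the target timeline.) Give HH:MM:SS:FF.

Source frame index: (0×3600 + 38×60 + 11) × 50 + 12 = 114562.
Real time: 114562 / (50) = 57281/25 s.
Target frame: (57281/25) × (24000/1001) = 7855680/143 ≈ 54934.825 → 54935.
At 24 labels/s: frame 54935 → 00:38:08:23.

00:38:08:23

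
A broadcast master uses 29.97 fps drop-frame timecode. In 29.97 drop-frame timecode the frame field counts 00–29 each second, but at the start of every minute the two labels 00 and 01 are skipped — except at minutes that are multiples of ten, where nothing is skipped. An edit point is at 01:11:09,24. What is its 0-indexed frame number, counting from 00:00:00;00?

Complete 10-minute blocks: 7, each 17982 frames → 125874.
Remaining 1 whole minute in the current block: 1800 + 0 × 1798 = 1800 frames.
Within the current minute: 9 × 30 + 24 − 2 = 292 (labels ;00/;01 skipped at this minute). Total = 125874 + 1800 + 292 = 127966.

127966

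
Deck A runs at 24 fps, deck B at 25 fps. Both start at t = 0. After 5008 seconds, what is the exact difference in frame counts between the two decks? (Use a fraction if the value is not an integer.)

5008 frames

A emits 24 × 5008 = 120192 frames; B emits 25 × 5008 = 125200.
Difference = 5008 frames; B is ahead of A.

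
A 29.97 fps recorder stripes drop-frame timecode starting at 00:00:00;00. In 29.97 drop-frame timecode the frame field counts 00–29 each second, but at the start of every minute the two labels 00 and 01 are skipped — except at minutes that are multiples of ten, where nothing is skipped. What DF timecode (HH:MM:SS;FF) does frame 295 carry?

00:00:09;25

Ten DF minutes hold 17982 frames, so frame 295 lies in block 0 (frames 0–17981) with 295 frames into that block.
The block's first minute is 1800 frames and the rest 1798 each; 295 frames reaches minute 0, so 0 × 18 + 0 × 2 = 0 labels have been skipped so far.
Adding those back, label number 295 + 0 = 295 at 30 labels/s is 9 s + 25 f = 0 h 0 min 9 s frame 25, i.e. 00:00:09;25.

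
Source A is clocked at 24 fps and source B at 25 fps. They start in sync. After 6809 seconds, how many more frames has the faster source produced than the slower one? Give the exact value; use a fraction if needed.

A emits 24 × 6809 = 163416 frames; B emits 25 × 6809 = 170225.
Difference = 6809 frames; B is ahead of A.

6809 frames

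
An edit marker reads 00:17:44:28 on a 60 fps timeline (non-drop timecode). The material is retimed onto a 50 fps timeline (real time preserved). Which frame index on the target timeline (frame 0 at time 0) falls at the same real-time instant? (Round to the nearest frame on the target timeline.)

Source frame index: (0×3600 + 17×60 + 44) × 60 + 28 = 63868.
Real time: 63868 / (60) = 15967/15 s.
Target frame: (15967/15) × (50) = 159670/3 ≈ 53223.333 → 53223.

frame 53223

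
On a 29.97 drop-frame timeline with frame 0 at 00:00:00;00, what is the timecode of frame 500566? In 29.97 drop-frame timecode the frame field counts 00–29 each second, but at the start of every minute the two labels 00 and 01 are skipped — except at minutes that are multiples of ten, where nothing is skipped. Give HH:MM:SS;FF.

04:38:22;08

Ten DF minutes hold 17982 frames, so frame 500566 lies in block 27 (frames 485514–503495) with 15052 frames into that block.
The block's first minute is 1800 frames and the rest 1798 each; 15052 frames reaches minute 8, so 27 × 18 + 8 × 2 = 502 labels have been skipped so far.
Adding those back, label number 500566 + 502 = 501068 at 30 labels/s is 16702 s + 8 f = 4 h 38 min 22 s frame 8, i.e. 04:38:22;08.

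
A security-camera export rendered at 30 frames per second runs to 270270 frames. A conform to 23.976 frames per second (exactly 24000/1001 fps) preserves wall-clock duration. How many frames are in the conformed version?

216000 frames

Target frames = source frames × (target rate / source rate) = 270270 × (24000/1001)/(30) = 270270 × 800/1001 = 216000.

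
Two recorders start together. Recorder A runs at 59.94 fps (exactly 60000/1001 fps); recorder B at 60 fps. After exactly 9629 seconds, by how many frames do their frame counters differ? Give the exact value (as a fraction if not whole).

577740/1001 frames

A emits 60000/1001 × 9629 = 577740000/1001 frames; B emits 60 × 9629 = 577740.
Difference = 577740/1001 frames (≈ 577.1628); B is ahead of A.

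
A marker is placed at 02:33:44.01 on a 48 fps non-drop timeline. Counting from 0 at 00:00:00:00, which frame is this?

Total seconds to the label: (2 × 3600 + 33 × 60 + 44) = 9224.
Frame index = 9224 × 48 + 1 = 442753.

frame 442753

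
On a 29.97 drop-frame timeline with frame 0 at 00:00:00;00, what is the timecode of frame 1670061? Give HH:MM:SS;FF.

Ten DF minutes hold 17982 frames, so frame 1670061 lies in block 92 (frames 1654344–1672325) with 15717 frames into that block.
The block's first minute is 1800 frames and the rest 1798 each; 15717 frames reaches minute 8, so 92 × 18 + 8 × 2 = 1672 labels have been skipped so far.
Adding those back, label number 1670061 + 1672 = 1671733 at 30 labels/s is 55724 s + 13 f = 15 h 28 min 44 s frame 13, i.e. 15:28:44;13.

15:28:44;13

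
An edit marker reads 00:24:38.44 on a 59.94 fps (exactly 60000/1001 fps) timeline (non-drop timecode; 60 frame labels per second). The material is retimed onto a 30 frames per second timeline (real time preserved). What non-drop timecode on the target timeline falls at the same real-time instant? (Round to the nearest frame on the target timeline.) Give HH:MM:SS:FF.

Source frame index: (0×3600 + 24×60 + 38) × 60 + 44 = 88724.
Real time: 88724 / (60000/1001) = 22203181/15000 s.
Target frame: (22203181/15000) × (30) = 22203181/500 ≈ 44406.362 → 44406.
At 30 labels/s: frame 44406 → 00:24:40:06.

00:24:40:06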